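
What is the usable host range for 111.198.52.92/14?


Network: 111.196.0.0
Broadcast: 111.199.255.255
First usable = network + 1
Last usable = broadcast - 1
Range: 111.196.0.1 to 111.199.255.254


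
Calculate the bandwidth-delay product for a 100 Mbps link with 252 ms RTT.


BDP = bandwidth * RTT
= 100 Mbps * 252 ms
= 100 * 1e6 * 252 / 1000 bits
= 25200000 bits
= 3150000 bytes
= 3076.1719 KB
BDP = 25200000 bits (3150000 bytes)


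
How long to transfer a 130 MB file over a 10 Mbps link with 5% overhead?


Effective throughput = 10 * (1 - 5/100) = 9.5 Mbps
File size in Mb = 130 * 8 = 1040 Mb
Time = 1040 / 9.5
Time = 109.4737 seconds


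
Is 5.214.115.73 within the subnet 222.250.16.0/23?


Subnet network: 222.250.16.0
Test IP AND mask: 5.214.114.0
No, 5.214.115.73 is not in 222.250.16.0/23


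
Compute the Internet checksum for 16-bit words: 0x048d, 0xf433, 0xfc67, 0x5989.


Sum all words (with carry folding):
+ 0x048d = 0x048d
+ 0xf433 = 0xf8c0
+ 0xfc67 = 0xf528
+ 0x5989 = 0x4eb2
One's complement: ~0x4eb2
Checksum = 0xb14d


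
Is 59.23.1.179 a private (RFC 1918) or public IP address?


RFC 1918 private ranges:
  10.0.0.0/8 (10.0.0.0 - 10.255.255.255)
  172.16.0.0/12 (172.16.0.0 - 172.31.255.255)
  192.168.0.0/16 (192.168.0.0 - 192.168.255.255)
Public (not in any RFC 1918 range)


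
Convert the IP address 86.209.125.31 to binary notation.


86 = 01010110
209 = 11010001
125 = 01111101
31 = 00011111
Binary: 01010110.11010001.01111101.00011111


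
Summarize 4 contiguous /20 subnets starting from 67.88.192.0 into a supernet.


Original prefix: /20
Number of subnets: 4 = 2^2
New prefix = 20 - 2 = 18
Supernet: 67.88.192.0/18


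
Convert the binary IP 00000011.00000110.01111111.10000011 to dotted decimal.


00000011 = 3
00000110 = 6
01111111 = 127
10000011 = 131
IP: 3.6.127.131


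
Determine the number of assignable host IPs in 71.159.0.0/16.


Host bits = 32 - 16 = 16
Total addresses = 2^16 = 65536
Usable = total - 2 (network and broadcast)
Usable hosts: 65534


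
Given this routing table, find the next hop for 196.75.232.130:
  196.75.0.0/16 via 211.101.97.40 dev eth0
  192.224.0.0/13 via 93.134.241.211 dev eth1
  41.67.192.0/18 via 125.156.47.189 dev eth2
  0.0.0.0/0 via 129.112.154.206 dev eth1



Longest prefix match for 196.75.232.130:
  /16 196.75.0.0: MATCH
  /13 192.224.0.0: no
  /18 41.67.192.0: no
  /0 0.0.0.0: MATCH
Selected: next-hop 211.101.97.40 via eth0 (matched /16)


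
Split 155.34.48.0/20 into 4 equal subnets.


New prefix = 20 + 2 = 22
Each subnet has 1024 addresses
  155.34.48.0/22
  155.34.52.0/22
  155.34.56.0/22
  155.34.60.0/22
Subnets: 155.34.48.0/22, 155.34.52.0/22, 155.34.56.0/22, 155.34.60.0/22


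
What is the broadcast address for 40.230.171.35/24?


Network: 40.230.171.0/24
Host bits = 8
Set all host bits to 1:
Broadcast: 40.230.171.255


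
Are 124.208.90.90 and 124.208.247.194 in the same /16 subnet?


Mask: 255.255.0.0
124.208.90.90 AND mask = 124.208.0.0
124.208.247.194 AND mask = 124.208.0.0
Yes, same subnet (124.208.0.0)


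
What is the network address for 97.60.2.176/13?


IP:   01100001.00111100.00000010.10110000
Mask: 11111111.11111000.00000000.00000000
AND operation:
Net:  01100001.00111000.00000000.00000000
Network: 97.56.0.0/13


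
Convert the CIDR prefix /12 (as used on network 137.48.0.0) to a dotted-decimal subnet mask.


/12 means 12 network bits, 20 host bits
Binary: 11111111111100000000000000000000
Mask: 255.240.0.0


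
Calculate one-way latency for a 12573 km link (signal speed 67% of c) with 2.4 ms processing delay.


Speed = 0.67 * 3e5 km/s = 201000 km/s
Propagation delay = 12573 / 201000 = 0.0626 s = 62.5522 ms
Processing delay = 2.4 ms
Total one-way latency = 64.9522 ms


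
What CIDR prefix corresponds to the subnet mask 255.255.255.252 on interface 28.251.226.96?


Binary: 11111111.11111111.11111111.11111100
Count leading 1s
Prefix: /30


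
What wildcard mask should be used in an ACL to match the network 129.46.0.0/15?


Subnet mask: 255.254.0.0
Wildcard = 255.255.255.255 - subnet mask
255 - 255 = 0
255 - 254 = 1
255 - 0 = 255
255 - 0 = 255
Wildcard: 0.1.255.255


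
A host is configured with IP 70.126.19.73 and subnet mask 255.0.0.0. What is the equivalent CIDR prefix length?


Binary: 11111111.00000000.00000000.00000000
Count leading 1s
Prefix: /8


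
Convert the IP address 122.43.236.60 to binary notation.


122 = 01111010
43 = 00101011
236 = 11101100
60 = 00111100
Binary: 01111010.00101011.11101100.00111100


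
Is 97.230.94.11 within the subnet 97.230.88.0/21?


Subnet network: 97.230.88.0
Test IP AND mask: 97.230.88.0
Yes, 97.230.94.11 is in 97.230.88.0/21


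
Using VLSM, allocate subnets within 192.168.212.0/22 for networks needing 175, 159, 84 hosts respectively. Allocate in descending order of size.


175 hosts -> /24 (254 usable): 192.168.212.0/24
159 hosts -> /24 (254 usable): 192.168.213.0/24
84 hosts -> /25 (126 usable): 192.168.214.0/25
Allocation: 192.168.212.0/24 (175 hosts, 254 usable); 192.168.213.0/24 (159 hosts, 254 usable); 192.168.214.0/25 (84 hosts, 126 usable)


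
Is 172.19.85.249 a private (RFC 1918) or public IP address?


RFC 1918 private ranges:
  10.0.0.0/8 (10.0.0.0 - 10.255.255.255)
  172.16.0.0/12 (172.16.0.0 - 172.31.255.255)
  192.168.0.0/16 (192.168.0.0 - 192.168.255.255)
Private (in 172.16.0.0/12)


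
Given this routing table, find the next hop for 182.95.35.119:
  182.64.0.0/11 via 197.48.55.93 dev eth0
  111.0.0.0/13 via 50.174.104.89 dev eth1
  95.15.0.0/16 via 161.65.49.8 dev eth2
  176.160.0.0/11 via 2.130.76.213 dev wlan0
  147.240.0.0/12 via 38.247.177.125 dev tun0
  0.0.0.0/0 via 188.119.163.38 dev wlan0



Longest prefix match for 182.95.35.119:
  /11 182.64.0.0: MATCH
  /13 111.0.0.0: no
  /16 95.15.0.0: no
  /11 176.160.0.0: no
  /12 147.240.0.0: no
  /0 0.0.0.0: MATCH
Selected: next-hop 197.48.55.93 via eth0 (matched /11)


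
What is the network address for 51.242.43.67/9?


IP:   00110011.11110010.00101011.01000011
Mask: 11111111.10000000.00000000.00000000
AND operation:
Net:  00110011.10000000.00000000.00000000
Network: 51.128.0.0/9


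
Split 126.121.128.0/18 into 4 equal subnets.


New prefix = 18 + 2 = 20
Each subnet has 4096 addresses
  126.121.128.0/20
  126.121.144.0/20
  126.121.160.0/20
  126.121.176.0/20
Subnets: 126.121.128.0/20, 126.121.144.0/20, 126.121.160.0/20, 126.121.176.0/20


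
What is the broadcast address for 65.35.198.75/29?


Network: 65.35.198.72/29
Host bits = 3
Set all host bits to 1:
Broadcast: 65.35.198.79


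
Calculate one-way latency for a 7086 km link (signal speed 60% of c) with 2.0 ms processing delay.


Speed = 0.6 * 3e5 km/s = 180000 km/s
Propagation delay = 7086 / 180000 = 0.0394 s = 39.3667 ms
Processing delay = 2.0 ms
Total one-way latency = 41.3667 ms


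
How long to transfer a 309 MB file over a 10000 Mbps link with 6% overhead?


Effective throughput = 10000 * (1 - 6/100) = 9400 Mbps
File size in Mb = 309 * 8 = 2472 Mb
Time = 2472 / 9400
Time = 0.263 seconds


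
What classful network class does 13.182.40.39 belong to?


First octet: 13
Binary: 00001101
0xxxxxxx -> Class A (1-126)
Class A, default mask 255.0.0.0 (/8)


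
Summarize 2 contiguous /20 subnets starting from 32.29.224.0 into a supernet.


Original prefix: /20
Number of subnets: 2 = 2^1
New prefix = 20 - 1 = 19
Supernet: 32.29.224.0/19


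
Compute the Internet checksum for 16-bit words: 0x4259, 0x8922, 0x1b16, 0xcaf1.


Sum all words (with carry folding):
+ 0x4259 = 0x4259
+ 0x8922 = 0xcb7b
+ 0x1b16 = 0xe691
+ 0xcaf1 = 0xb183
One's complement: ~0xb183
Checksum = 0x4e7c


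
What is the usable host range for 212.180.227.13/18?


Network: 212.180.192.0
Broadcast: 212.180.255.255
First usable = network + 1
Last usable = broadcast - 1
Range: 212.180.192.1 to 212.180.255.254


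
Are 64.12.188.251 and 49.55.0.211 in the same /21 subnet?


Mask: 255.255.248.0
64.12.188.251 AND mask = 64.12.184.0
49.55.0.211 AND mask = 49.55.0.0
No, different subnets (64.12.184.0 vs 49.55.0.0)


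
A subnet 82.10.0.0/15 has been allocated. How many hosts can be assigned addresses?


Host bits = 32 - 15 = 17
Total addresses = 2^17 = 131072
Usable = total - 2 (network and broadcast)
Usable hosts: 131070


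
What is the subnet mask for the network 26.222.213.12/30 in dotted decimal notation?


/30 means 30 network bits, 2 host bits
Binary: 11111111111111111111111111111100
Mask: 255.255.255.252


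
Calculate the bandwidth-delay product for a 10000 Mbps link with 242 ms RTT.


BDP = bandwidth * RTT
= 10000 Mbps * 242 ms
= 10000 * 1e6 * 242 / 1000 bits
= 2420000000 bits
= 302500000 bytes
= 295410.1562 KB
BDP = 2420000000 bits (302500000 bytes)


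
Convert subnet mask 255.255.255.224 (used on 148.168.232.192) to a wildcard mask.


Subnet mask: 255.255.255.224
Wildcard = 255.255.255.255 - subnet mask
255 - 255 = 0
255 - 255 = 0
255 - 255 = 0
255 - 224 = 31
Wildcard: 0.0.0.31


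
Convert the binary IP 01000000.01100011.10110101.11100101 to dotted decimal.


01000000 = 64
01100011 = 99
10110101 = 181
11100101 = 229
IP: 64.99.181.229


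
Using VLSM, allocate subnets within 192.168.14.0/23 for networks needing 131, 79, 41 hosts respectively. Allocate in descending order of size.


131 hosts -> /24 (254 usable): 192.168.14.0/24
79 hosts -> /25 (126 usable): 192.168.15.0/25
41 hosts -> /26 (62 usable): 192.168.15.128/26
Allocation: 192.168.14.0/24 (131 hosts, 254 usable); 192.168.15.0/25 (79 hosts, 126 usable); 192.168.15.128/26 (41 hosts, 62 usable)


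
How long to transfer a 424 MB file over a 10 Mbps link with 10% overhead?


Effective throughput = 10 * (1 - 10/100) = 9 Mbps
File size in Mb = 424 * 8 = 3392 Mb
Time = 3392 / 9
Time = 376.8889 seconds


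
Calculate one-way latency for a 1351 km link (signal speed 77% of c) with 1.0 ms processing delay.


Speed = 0.77 * 3e5 km/s = 231000 km/s
Propagation delay = 1351 / 231000 = 0.0058 s = 5.8485 ms
Processing delay = 1.0 ms
Total one-way latency = 6.8485 ms


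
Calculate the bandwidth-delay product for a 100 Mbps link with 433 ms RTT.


BDP = bandwidth * RTT
= 100 Mbps * 433 ms
= 100 * 1e6 * 433 / 1000 bits
= 43300000 bits
= 5412500 bytes
= 5285.6445 KB
BDP = 43300000 bits (5412500 bytes)


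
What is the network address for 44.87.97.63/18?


IP:   00101100.01010111.01100001.00111111
Mask: 11111111.11111111.11000000.00000000
AND operation:
Net:  00101100.01010111.01000000.00000000
Network: 44.87.64.0/18


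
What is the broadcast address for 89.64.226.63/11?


Network: 89.64.0.0/11
Host bits = 21
Set all host bits to 1:
Broadcast: 89.95.255.255


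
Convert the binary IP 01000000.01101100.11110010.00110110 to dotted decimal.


01000000 = 64
01101100 = 108
11110010 = 242
00110110 = 54
IP: 64.108.242.54


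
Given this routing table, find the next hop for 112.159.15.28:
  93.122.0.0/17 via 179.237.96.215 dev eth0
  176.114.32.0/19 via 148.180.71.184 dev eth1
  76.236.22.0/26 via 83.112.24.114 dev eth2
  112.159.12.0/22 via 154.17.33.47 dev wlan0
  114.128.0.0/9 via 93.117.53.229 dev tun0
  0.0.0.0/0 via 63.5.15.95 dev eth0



Longest prefix match for 112.159.15.28:
  /17 93.122.0.0: no
  /19 176.114.32.0: no
  /26 76.236.22.0: no
  /22 112.159.12.0: MATCH
  /9 114.128.0.0: no
  /0 0.0.0.0: MATCH
Selected: next-hop 154.17.33.47 via wlan0 (matched /22)


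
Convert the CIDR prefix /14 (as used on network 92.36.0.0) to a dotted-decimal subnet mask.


/14 means 14 network bits, 18 host bits
Binary: 11111111111111000000000000000000
Mask: 255.252.0.0


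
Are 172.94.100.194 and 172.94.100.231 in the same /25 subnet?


Mask: 255.255.255.128
172.94.100.194 AND mask = 172.94.100.128
172.94.100.231 AND mask = 172.94.100.128
Yes, same subnet (172.94.100.128)


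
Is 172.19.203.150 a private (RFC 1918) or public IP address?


RFC 1918 private ranges:
  10.0.0.0/8 (10.0.0.0 - 10.255.255.255)
  172.16.0.0/12 (172.16.0.0 - 172.31.255.255)
  192.168.0.0/16 (192.168.0.0 - 192.168.255.255)
Private (in 172.16.0.0/12)


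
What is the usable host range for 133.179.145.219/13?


Network: 133.176.0.0
Broadcast: 133.183.255.255
First usable = network + 1
Last usable = broadcast - 1
Range: 133.176.0.1 to 133.183.255.254


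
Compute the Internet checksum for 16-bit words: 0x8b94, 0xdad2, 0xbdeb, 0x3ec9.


Sum all words (with carry folding):
+ 0x8b94 = 0x8b94
+ 0xdad2 = 0x6667
+ 0xbdeb = 0x2453
+ 0x3ec9 = 0x631c
One's complement: ~0x631c
Checksum = 0x9ce3


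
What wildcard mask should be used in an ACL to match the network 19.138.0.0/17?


Subnet mask: 255.255.128.0
Wildcard = 255.255.255.255 - subnet mask
255 - 255 = 0
255 - 255 = 0
255 - 128 = 127
255 - 0 = 255
Wildcard: 0.0.127.255


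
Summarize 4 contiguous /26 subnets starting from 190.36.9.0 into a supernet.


Original prefix: /26
Number of subnets: 4 = 2^2
New prefix = 26 - 2 = 24
Supernet: 190.36.9.0/24


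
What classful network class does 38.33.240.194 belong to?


First octet: 38
Binary: 00100110
0xxxxxxx -> Class A (1-126)
Class A, default mask 255.0.0.0 (/8)


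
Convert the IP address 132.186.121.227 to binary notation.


132 = 10000100
186 = 10111010
121 = 01111001
227 = 11100011
Binary: 10000100.10111010.01111001.11100011


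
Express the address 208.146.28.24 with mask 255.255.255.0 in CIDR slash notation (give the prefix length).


Binary: 11111111.11111111.11111111.00000000
Count leading 1s
Prefix: /24


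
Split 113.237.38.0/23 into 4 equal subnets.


New prefix = 23 + 2 = 25
Each subnet has 128 addresses
  113.237.38.0/25
  113.237.38.128/25
  113.237.39.0/25
  113.237.39.128/25
Subnets: 113.237.38.0/25, 113.237.38.128/25, 113.237.39.0/25, 113.237.39.128/25


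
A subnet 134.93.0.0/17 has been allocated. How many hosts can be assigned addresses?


Host bits = 32 - 17 = 15
Total addresses = 2^15 = 32768
Usable = total - 2 (network and broadcast)
Usable hosts: 32766


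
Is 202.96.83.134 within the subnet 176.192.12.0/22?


Subnet network: 176.192.12.0
Test IP AND mask: 202.96.80.0
No, 202.96.83.134 is not in 176.192.12.0/22


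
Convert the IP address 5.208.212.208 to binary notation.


5 = 00000101
208 = 11010000
212 = 11010100
208 = 11010000
Binary: 00000101.11010000.11010100.11010000


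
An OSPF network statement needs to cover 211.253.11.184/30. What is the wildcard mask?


Subnet mask: 255.255.255.252
Wildcard = 255.255.255.255 - subnet mask
255 - 255 = 0
255 - 255 = 0
255 - 255 = 0
255 - 252 = 3
Wildcard: 0.0.0.3


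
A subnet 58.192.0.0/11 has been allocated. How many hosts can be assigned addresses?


Host bits = 32 - 11 = 21
Total addresses = 2^21 = 2097152
Usable = total - 2 (network and broadcast)
Usable hosts: 2097150


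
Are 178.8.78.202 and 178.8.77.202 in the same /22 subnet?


Mask: 255.255.252.0
178.8.78.202 AND mask = 178.8.76.0
178.8.77.202 AND mask = 178.8.76.0
Yes, same subnet (178.8.76.0)


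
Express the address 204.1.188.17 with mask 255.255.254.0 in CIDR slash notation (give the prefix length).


Binary: 11111111.11111111.11111110.00000000
Count leading 1s
Prefix: /23


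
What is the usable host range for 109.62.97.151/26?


Network: 109.62.97.128
Broadcast: 109.62.97.191
First usable = network + 1
Last usable = broadcast - 1
Range: 109.62.97.129 to 109.62.97.190


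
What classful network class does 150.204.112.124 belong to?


First octet: 150
Binary: 10010110
10xxxxxx -> Class B (128-191)
Class B, default mask 255.255.0.0 (/16)


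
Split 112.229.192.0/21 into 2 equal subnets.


New prefix = 21 + 1 = 22
Each subnet has 1024 addresses
  112.229.192.0/22
  112.229.196.0/22
Subnets: 112.229.192.0/22, 112.229.196.0/22


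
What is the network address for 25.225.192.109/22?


IP:   00011001.11100001.11000000.01101101
Mask: 11111111.11111111.11111100.00000000
AND operation:
Net:  00011001.11100001.11000000.00000000
Network: 25.225.192.0/22


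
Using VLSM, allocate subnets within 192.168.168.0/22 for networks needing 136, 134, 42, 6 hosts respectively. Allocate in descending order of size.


136 hosts -> /24 (254 usable): 192.168.168.0/24
134 hosts -> /24 (254 usable): 192.168.169.0/24
42 hosts -> /26 (62 usable): 192.168.170.0/26
6 hosts -> /29 (6 usable): 192.168.170.64/29
Allocation: 192.168.168.0/24 (136 hosts, 254 usable); 192.168.169.0/24 (134 hosts, 254 usable); 192.168.170.0/26 (42 hosts, 62 usable); 192.168.170.64/29 (6 hosts, 6 usable)


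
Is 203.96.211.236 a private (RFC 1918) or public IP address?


RFC 1918 private ranges:
  10.0.0.0/8 (10.0.0.0 - 10.255.255.255)
  172.16.0.0/12 (172.16.0.0 - 172.31.255.255)
  192.168.0.0/16 (192.168.0.0 - 192.168.255.255)
Public (not in any RFC 1918 range)


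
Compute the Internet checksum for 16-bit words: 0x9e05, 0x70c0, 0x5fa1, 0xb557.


Sum all words (with carry folding):
+ 0x9e05 = 0x9e05
+ 0x70c0 = 0x0ec6
+ 0x5fa1 = 0x6e67
+ 0xb557 = 0x23bf
One's complement: ~0x23bf
Checksum = 0xdc40


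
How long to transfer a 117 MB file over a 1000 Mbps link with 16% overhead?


Effective throughput = 1000 * (1 - 16/100) = 840 Mbps
File size in Mb = 117 * 8 = 936 Mb
Time = 936 / 840
Time = 1.1143 seconds


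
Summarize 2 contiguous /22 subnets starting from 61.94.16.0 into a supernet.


Original prefix: /22
Number of subnets: 2 = 2^1
New prefix = 22 - 1 = 21
Supernet: 61.94.16.0/21


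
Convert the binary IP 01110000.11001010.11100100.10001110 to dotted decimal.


01110000 = 112
11001010 = 202
11100100 = 228
10001110 = 142
IP: 112.202.228.142


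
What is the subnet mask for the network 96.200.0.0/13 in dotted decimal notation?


/13 means 13 network bits, 19 host bits
Binary: 11111111111110000000000000000000
Mask: 255.248.0.0


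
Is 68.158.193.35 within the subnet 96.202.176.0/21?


Subnet network: 96.202.176.0
Test IP AND mask: 68.158.192.0
No, 68.158.193.35 is not in 96.202.176.0/21


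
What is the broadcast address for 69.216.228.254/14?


Network: 69.216.0.0/14
Host bits = 18
Set all host bits to 1:
Broadcast: 69.219.255.255


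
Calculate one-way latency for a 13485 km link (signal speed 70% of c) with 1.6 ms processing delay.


Speed = 0.7 * 3e5 km/s = 210000 km/s
Propagation delay = 13485 / 210000 = 0.0642 s = 64.2143 ms
Processing delay = 1.6 ms
Total one-way latency = 65.8143 ms


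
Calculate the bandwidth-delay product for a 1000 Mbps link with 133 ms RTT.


BDP = bandwidth * RTT
= 1000 Mbps * 133 ms
= 1000 * 1e6 * 133 / 1000 bits
= 133000000 bits
= 16625000 bytes
= 16235.3516 KB
BDP = 133000000 bits (16625000 bytes)


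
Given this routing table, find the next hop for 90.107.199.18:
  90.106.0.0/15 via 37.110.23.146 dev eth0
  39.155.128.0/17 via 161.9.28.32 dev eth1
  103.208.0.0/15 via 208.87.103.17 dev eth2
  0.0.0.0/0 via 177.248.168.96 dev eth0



Longest prefix match for 90.107.199.18:
  /15 90.106.0.0: MATCH
  /17 39.155.128.0: no
  /15 103.208.0.0: no
  /0 0.0.0.0: MATCH
Selected: next-hop 37.110.23.146 via eth0 (matched /15)


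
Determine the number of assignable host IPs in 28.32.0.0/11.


Host bits = 32 - 11 = 21
Total addresses = 2^21 = 2097152
Usable = total - 2 (network and broadcast)
Usable hosts: 2097150


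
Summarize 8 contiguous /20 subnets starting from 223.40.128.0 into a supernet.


Original prefix: /20
Number of subnets: 8 = 2^3
New prefix = 20 - 3 = 17
Supernet: 223.40.128.0/17


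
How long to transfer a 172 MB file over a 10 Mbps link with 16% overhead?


Effective throughput = 10 * (1 - 16/100) = 8.4 Mbps
File size in Mb = 172 * 8 = 1376 Mb
Time = 1376 / 8.4
Time = 163.8095 seconds


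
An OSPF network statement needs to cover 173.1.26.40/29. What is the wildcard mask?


Subnet mask: 255.255.255.248
Wildcard = 255.255.255.255 - subnet mask
255 - 255 = 0
255 - 255 = 0
255 - 255 = 0
255 - 248 = 7
Wildcard: 0.0.0.7


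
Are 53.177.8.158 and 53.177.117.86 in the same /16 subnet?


Mask: 255.255.0.0
53.177.8.158 AND mask = 53.177.0.0
53.177.117.86 AND mask = 53.177.0.0
Yes, same subnet (53.177.0.0)


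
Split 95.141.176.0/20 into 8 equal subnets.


New prefix = 20 + 3 = 23
Each subnet has 512 addresses
  95.141.176.0/23
  95.141.178.0/23
  95.141.180.0/23
  95.141.182.0/23
  95.141.184.0/23
  95.141.186.0/23
  95.141.188.0/23
  95.141.190.0/23
Subnets: 95.141.176.0/23, 95.141.178.0/23, 95.141.180.0/23, 95.141.182.0/23, 95.141.184.0/23, 95.141.186.0/23, 95.141.188.0/23, 95.141.190.0/23


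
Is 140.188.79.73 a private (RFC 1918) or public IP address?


RFC 1918 private ranges:
  10.0.0.0/8 (10.0.0.0 - 10.255.255.255)
  172.16.0.0/12 (172.16.0.0 - 172.31.255.255)
  192.168.0.0/16 (192.168.0.0 - 192.168.255.255)
Public (not in any RFC 1918 range)


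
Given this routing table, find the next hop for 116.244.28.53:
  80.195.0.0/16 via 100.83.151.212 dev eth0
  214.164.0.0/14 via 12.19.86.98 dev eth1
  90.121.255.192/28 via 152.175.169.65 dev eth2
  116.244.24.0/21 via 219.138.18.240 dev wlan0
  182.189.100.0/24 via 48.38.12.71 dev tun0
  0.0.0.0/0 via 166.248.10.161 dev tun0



Longest prefix match for 116.244.28.53:
  /16 80.195.0.0: no
  /14 214.164.0.0: no
  /28 90.121.255.192: no
  /21 116.244.24.0: MATCH
  /24 182.189.100.0: no
  /0 0.0.0.0: MATCH
Selected: next-hop 219.138.18.240 via wlan0 (matched /21)


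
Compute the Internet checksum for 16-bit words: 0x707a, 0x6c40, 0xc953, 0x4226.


Sum all words (with carry folding):
+ 0x707a = 0x707a
+ 0x6c40 = 0xdcba
+ 0xc953 = 0xa60e
+ 0x4226 = 0xe834
One's complement: ~0xe834
Checksum = 0x17cb


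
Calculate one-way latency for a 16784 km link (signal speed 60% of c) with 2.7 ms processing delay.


Speed = 0.6 * 3e5 km/s = 180000 km/s
Propagation delay = 16784 / 180000 = 0.0932 s = 93.2444 ms
Processing delay = 2.7 ms
Total one-way latency = 95.9444 ms


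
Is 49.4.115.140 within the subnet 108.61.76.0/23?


Subnet network: 108.61.76.0
Test IP AND mask: 49.4.114.0
No, 49.4.115.140 is not in 108.61.76.0/23


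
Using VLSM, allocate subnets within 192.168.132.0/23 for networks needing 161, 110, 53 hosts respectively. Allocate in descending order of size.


161 hosts -> /24 (254 usable): 192.168.132.0/24
110 hosts -> /25 (126 usable): 192.168.133.0/25
53 hosts -> /26 (62 usable): 192.168.133.128/26
Allocation: 192.168.132.0/24 (161 hosts, 254 usable); 192.168.133.0/25 (110 hosts, 126 usable); 192.168.133.128/26 (53 hosts, 62 usable)


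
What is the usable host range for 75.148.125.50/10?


Network: 75.128.0.0
Broadcast: 75.191.255.255
First usable = network + 1
Last usable = broadcast - 1
Range: 75.128.0.1 to 75.191.255.254


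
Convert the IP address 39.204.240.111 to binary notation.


39 = 00100111
204 = 11001100
240 = 11110000
111 = 01101111
Binary: 00100111.11001100.11110000.01101111


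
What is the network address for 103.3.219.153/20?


IP:   01100111.00000011.11011011.10011001
Mask: 11111111.11111111.11110000.00000000
AND operation:
Net:  01100111.00000011.11010000.00000000
Network: 103.3.208.0/20


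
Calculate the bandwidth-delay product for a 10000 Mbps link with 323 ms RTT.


BDP = bandwidth * RTT
= 10000 Mbps * 323 ms
= 10000 * 1e6 * 323 / 1000 bits
= 3230000000 bits
= 403750000 bytes
= 394287.1094 KB
BDP = 3230000000 bits (403750000 bytes)


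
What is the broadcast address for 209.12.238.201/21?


Network: 209.12.232.0/21
Host bits = 11
Set all host bits to 1:
Broadcast: 209.12.239.255


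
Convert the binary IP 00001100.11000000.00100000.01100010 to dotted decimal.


00001100 = 12
11000000 = 192
00100000 = 32
01100010 = 98
IP: 12.192.32.98


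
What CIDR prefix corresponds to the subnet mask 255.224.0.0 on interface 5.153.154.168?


Binary: 11111111.11100000.00000000.00000000
Count leading 1s
Prefix: /11


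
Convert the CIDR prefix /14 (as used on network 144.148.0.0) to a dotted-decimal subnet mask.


/14 means 14 network bits, 18 host bits
Binary: 11111111111111000000000000000000
Mask: 255.252.0.0


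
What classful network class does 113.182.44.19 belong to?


First octet: 113
Binary: 01110001
0xxxxxxx -> Class A (1-126)
Class A, default mask 255.0.0.0 (/8)


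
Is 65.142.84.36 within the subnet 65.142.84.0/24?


Subnet network: 65.142.84.0
Test IP AND mask: 65.142.84.0
Yes, 65.142.84.36 is in 65.142.84.0/24


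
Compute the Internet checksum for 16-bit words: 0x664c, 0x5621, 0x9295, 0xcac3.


Sum all words (with carry folding):
+ 0x664c = 0x664c
+ 0x5621 = 0xbc6d
+ 0x9295 = 0x4f03
+ 0xcac3 = 0x19c7
One's complement: ~0x19c7
Checksum = 0xe638


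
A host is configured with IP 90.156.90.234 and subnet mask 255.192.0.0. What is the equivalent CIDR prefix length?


Binary: 11111111.11000000.00000000.00000000
Count leading 1s
Prefix: /10


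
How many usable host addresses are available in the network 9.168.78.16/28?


Host bits = 32 - 28 = 4
Total addresses = 2^4 = 16
Usable = total - 2 (network and broadcast)
Usable hosts: 14


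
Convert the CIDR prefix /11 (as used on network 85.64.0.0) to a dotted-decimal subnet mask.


/11 means 11 network bits, 21 host bits
Binary: 11111111111000000000000000000000
Mask: 255.224.0.0


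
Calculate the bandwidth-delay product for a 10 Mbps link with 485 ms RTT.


BDP = bandwidth * RTT
= 10 Mbps * 485 ms
= 10 * 1e6 * 485 / 1000 bits
= 4850000 bits
= 606250 bytes
= 592.041 KB
BDP = 4850000 bits (606250 bytes)


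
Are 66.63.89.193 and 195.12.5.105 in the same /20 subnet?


Mask: 255.255.240.0
66.63.89.193 AND mask = 66.63.80.0
195.12.5.105 AND mask = 195.12.0.0
No, different subnets (66.63.80.0 vs 195.12.0.0)


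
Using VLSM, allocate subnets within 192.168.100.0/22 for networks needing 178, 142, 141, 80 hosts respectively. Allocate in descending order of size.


178 hosts -> /24 (254 usable): 192.168.100.0/24
142 hosts -> /24 (254 usable): 192.168.101.0/24
141 hosts -> /24 (254 usable): 192.168.102.0/24
80 hosts -> /25 (126 usable): 192.168.103.0/25
Allocation: 192.168.100.0/24 (178 hosts, 254 usable); 192.168.101.0/24 (142 hosts, 254 usable); 192.168.102.0/24 (141 hosts, 254 usable); 192.168.103.0/25 (80 hosts, 126 usable)


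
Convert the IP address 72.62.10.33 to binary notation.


72 = 01001000
62 = 00111110
10 = 00001010
33 = 00100001
Binary: 01001000.00111110.00001010.00100001


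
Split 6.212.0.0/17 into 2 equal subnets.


New prefix = 17 + 1 = 18
Each subnet has 16384 addresses
  6.212.0.0/18
  6.212.64.0/18
Subnets: 6.212.0.0/18, 6.212.64.0/18


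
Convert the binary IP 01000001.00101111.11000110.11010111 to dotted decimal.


01000001 = 65
00101111 = 47
11000110 = 198
11010111 = 215
IP: 65.47.198.215


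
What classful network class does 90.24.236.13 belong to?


First octet: 90
Binary: 01011010
0xxxxxxx -> Class A (1-126)
Class A, default mask 255.0.0.0 (/8)


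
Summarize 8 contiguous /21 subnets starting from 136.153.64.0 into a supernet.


Original prefix: /21
Number of subnets: 8 = 2^3
New prefix = 21 - 3 = 18
Supernet: 136.153.64.0/18


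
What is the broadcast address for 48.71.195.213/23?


Network: 48.71.194.0/23
Host bits = 9
Set all host bits to 1:
Broadcast: 48.71.195.255


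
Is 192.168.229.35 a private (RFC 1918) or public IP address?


RFC 1918 private ranges:
  10.0.0.0/8 (10.0.0.0 - 10.255.255.255)
  172.16.0.0/12 (172.16.0.0 - 172.31.255.255)
  192.168.0.0/16 (192.168.0.0 - 192.168.255.255)
Private (in 192.168.0.0/16)


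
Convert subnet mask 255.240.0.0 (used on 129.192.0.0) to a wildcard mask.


Subnet mask: 255.240.0.0
Wildcard = 255.255.255.255 - subnet mask
255 - 255 = 0
255 - 240 = 15
255 - 0 = 255
255 - 0 = 255
Wildcard: 0.15.255.255


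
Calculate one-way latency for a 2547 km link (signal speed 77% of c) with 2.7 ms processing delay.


Speed = 0.77 * 3e5 km/s = 231000 km/s
Propagation delay = 2547 / 231000 = 0.011 s = 11.026 ms
Processing delay = 2.7 ms
Total one-way latency = 13.726 ms


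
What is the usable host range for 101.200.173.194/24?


Network: 101.200.173.0
Broadcast: 101.200.173.255
First usable = network + 1
Last usable = broadcast - 1
Range: 101.200.173.1 to 101.200.173.254


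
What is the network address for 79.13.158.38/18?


IP:   01001111.00001101.10011110.00100110
Mask: 11111111.11111111.11000000.00000000
AND operation:
Net:  01001111.00001101.10000000.00000000
Network: 79.13.128.0/18


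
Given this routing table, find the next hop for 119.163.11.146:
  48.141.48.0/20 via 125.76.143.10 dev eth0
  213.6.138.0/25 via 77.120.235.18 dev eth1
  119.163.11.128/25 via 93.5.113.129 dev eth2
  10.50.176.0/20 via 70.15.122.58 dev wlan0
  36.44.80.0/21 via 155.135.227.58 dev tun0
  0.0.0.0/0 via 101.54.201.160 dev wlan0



Longest prefix match for 119.163.11.146:
  /20 48.141.48.0: no
  /25 213.6.138.0: no
  /25 119.163.11.128: MATCH
  /20 10.50.176.0: no
  /21 36.44.80.0: no
  /0 0.0.0.0: MATCH
Selected: next-hop 93.5.113.129 via eth2 (matched /25)


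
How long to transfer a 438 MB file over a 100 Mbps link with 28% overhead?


Effective throughput = 100 * (1 - 28/100) = 72 Mbps
File size in Mb = 438 * 8 = 3504 Mb
Time = 3504 / 72
Time = 48.6667 seconds


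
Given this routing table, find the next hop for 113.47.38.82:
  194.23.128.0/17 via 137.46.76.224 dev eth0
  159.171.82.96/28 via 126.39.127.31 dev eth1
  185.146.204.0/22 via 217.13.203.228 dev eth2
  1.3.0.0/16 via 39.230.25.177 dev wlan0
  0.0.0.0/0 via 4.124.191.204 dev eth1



Longest prefix match for 113.47.38.82:
  /17 194.23.128.0: no
  /28 159.171.82.96: no
  /22 185.146.204.0: no
  /16 1.3.0.0: no
  /0 0.0.0.0: MATCH
Selected: next-hop 4.124.191.204 via eth1 (matched /0)


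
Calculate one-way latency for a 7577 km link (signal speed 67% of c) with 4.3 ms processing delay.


Speed = 0.67 * 3e5 km/s = 201000 km/s
Propagation delay = 7577 / 201000 = 0.0377 s = 37.6965 ms
Processing delay = 4.3 ms
Total one-way latency = 41.9965 ms


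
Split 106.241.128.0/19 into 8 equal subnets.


New prefix = 19 + 3 = 22
Each subnet has 1024 addresses
  106.241.128.0/22
  106.241.132.0/22
  106.241.136.0/22
  106.241.140.0/22
  106.241.144.0/22
  106.241.148.0/22
  106.241.152.0/22
  106.241.156.0/22
Subnets: 106.241.128.0/22, 106.241.132.0/22, 106.241.136.0/22, 106.241.140.0/22, 106.241.144.0/22, 106.241.148.0/22, 106.241.152.0/22, 106.241.156.0/22


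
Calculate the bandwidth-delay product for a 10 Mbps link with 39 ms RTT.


BDP = bandwidth * RTT
= 10 Mbps * 39 ms
= 10 * 1e6 * 39 / 1000 bits
= 390000 bits
= 48750 bytes
= 47.6074 KB
BDP = 390000 bits (48750 bytes)


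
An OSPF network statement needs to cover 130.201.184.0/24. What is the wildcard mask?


Subnet mask: 255.255.255.0
Wildcard = 255.255.255.255 - subnet mask
255 - 255 = 0
255 - 255 = 0
255 - 255 = 0
255 - 0 = 255
Wildcard: 0.0.0.255


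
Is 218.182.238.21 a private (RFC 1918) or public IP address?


RFC 1918 private ranges:
  10.0.0.0/8 (10.0.0.0 - 10.255.255.255)
  172.16.0.0/12 (172.16.0.0 - 172.31.255.255)
  192.168.0.0/16 (192.168.0.0 - 192.168.255.255)
Public (not in any RFC 1918 range)


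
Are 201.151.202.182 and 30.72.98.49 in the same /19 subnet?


Mask: 255.255.224.0
201.151.202.182 AND mask = 201.151.192.0
30.72.98.49 AND mask = 30.72.96.0
No, different subnets (201.151.192.0 vs 30.72.96.0)


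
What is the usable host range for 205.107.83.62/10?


Network: 205.64.0.0
Broadcast: 205.127.255.255
First usable = network + 1
Last usable = broadcast - 1
Range: 205.64.0.1 to 205.127.255.254


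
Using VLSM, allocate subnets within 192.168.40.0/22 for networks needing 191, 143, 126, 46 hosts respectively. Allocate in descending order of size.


191 hosts -> /24 (254 usable): 192.168.40.0/24
143 hosts -> /24 (254 usable): 192.168.41.0/24
126 hosts -> /25 (126 usable): 192.168.42.0/25
46 hosts -> /26 (62 usable): 192.168.42.128/26
Allocation: 192.168.40.0/24 (191 hosts, 254 usable); 192.168.41.0/24 (143 hosts, 254 usable); 192.168.42.0/25 (126 hosts, 126 usable); 192.168.42.128/26 (46 hosts, 62 usable)


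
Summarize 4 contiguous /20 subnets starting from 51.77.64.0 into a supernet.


Original prefix: /20
Number of subnets: 4 = 2^2
New prefix = 20 - 2 = 18
Supernet: 51.77.64.0/18


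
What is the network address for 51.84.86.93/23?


IP:   00110011.01010100.01010110.01011101
Mask: 11111111.11111111.11111110.00000000
AND operation:
Net:  00110011.01010100.01010110.00000000
Network: 51.84.86.0/23


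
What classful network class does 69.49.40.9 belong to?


First octet: 69
Binary: 01000101
0xxxxxxx -> Class A (1-126)
Class A, default mask 255.0.0.0 (/8)


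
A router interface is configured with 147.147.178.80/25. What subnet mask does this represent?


/25 means 25 network bits, 7 host bits
Binary: 11111111111111111111111110000000
Mask: 255.255.255.128


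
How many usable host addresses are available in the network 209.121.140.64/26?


Host bits = 32 - 26 = 6
Total addresses = 2^6 = 64
Usable = total - 2 (network and broadcast)
Usable hosts: 62


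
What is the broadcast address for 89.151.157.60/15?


Network: 89.150.0.0/15
Host bits = 17
Set all host bits to 1:
Broadcast: 89.151.255.255


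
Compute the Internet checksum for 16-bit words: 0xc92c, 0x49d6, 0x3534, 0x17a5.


Sum all words (with carry folding):
+ 0xc92c = 0xc92c
+ 0x49d6 = 0x1303
+ 0x3534 = 0x4837
+ 0x17a5 = 0x5fdc
One's complement: ~0x5fdc
Checksum = 0xa023


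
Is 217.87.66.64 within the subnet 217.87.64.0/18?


Subnet network: 217.87.64.0
Test IP AND mask: 217.87.64.0
Yes, 217.87.66.64 is in 217.87.64.0/18


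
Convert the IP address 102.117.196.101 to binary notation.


102 = 01100110
117 = 01110101
196 = 11000100
101 = 01100101
Binary: 01100110.01110101.11000100.01100101


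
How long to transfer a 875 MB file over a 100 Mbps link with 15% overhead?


Effective throughput = 100 * (1 - 15/100) = 85 Mbps
File size in Mb = 875 * 8 = 7000 Mb
Time = 7000 / 85
Time = 82.3529 seconds


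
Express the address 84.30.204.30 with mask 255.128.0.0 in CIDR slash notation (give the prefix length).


Binary: 11111111.10000000.00000000.00000000
Count leading 1s
Prefix: /9


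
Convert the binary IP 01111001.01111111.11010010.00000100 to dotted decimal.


01111001 = 121
01111111 = 127
11010010 = 210
00000100 = 4
IP: 121.127.210.4


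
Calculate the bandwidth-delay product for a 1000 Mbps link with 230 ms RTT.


BDP = bandwidth * RTT
= 1000 Mbps * 230 ms
= 1000 * 1e6 * 230 / 1000 bits
= 230000000 bits
= 28750000 bytes
= 28076.1719 KB
BDP = 230000000 bits (28750000 bytes)


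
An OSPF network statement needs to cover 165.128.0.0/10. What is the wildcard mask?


Subnet mask: 255.192.0.0
Wildcard = 255.255.255.255 - subnet mask
255 - 255 = 0
255 - 192 = 63
255 - 0 = 255
255 - 0 = 255
Wildcard: 0.63.255.255


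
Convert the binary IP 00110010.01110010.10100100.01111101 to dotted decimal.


00110010 = 50
01110010 = 114
10100100 = 164
01111101 = 125
IP: 50.114.164.125


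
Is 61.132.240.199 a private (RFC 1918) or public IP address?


RFC 1918 private ranges:
  10.0.0.0/8 (10.0.0.0 - 10.255.255.255)
  172.16.0.0/12 (172.16.0.0 - 172.31.255.255)
  192.168.0.0/16 (192.168.0.0 - 192.168.255.255)
Public (not in any RFC 1918 range)


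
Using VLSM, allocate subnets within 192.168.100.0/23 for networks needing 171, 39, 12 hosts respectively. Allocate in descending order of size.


171 hosts -> /24 (254 usable): 192.168.100.0/24
39 hosts -> /26 (62 usable): 192.168.101.0/26
12 hosts -> /28 (14 usable): 192.168.101.64/28
Allocation: 192.168.100.0/24 (171 hosts, 254 usable); 192.168.101.0/26 (39 hosts, 62 usable); 192.168.101.64/28 (12 hosts, 14 usable)


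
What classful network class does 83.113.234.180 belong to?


First octet: 83
Binary: 01010011
0xxxxxxx -> Class A (1-126)
Class A, default mask 255.0.0.0 (/8)


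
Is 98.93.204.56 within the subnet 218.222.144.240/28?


Subnet network: 218.222.144.240
Test IP AND mask: 98.93.204.48
No, 98.93.204.56 is not in 218.222.144.240/28


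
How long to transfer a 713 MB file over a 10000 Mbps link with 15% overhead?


Effective throughput = 10000 * (1 - 15/100) = 8500 Mbps
File size in Mb = 713 * 8 = 5704 Mb
Time = 5704 / 8500
Time = 0.6711 seconds


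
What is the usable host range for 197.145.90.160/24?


Network: 197.145.90.0
Broadcast: 197.145.90.255
First usable = network + 1
Last usable = broadcast - 1
Range: 197.145.90.1 to 197.145.90.254


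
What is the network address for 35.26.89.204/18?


IP:   00100011.00011010.01011001.11001100
Mask: 11111111.11111111.11000000.00000000
AND operation:
Net:  00100011.00011010.01000000.00000000
Network: 35.26.64.0/18


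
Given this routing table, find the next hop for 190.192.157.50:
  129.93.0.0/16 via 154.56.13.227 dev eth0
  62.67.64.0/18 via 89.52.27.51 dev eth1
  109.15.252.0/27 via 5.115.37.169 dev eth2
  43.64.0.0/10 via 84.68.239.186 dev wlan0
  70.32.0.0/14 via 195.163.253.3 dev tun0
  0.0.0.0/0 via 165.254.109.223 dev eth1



Longest prefix match for 190.192.157.50:
  /16 129.93.0.0: no
  /18 62.67.64.0: no
  /27 109.15.252.0: no
  /10 43.64.0.0: no
  /14 70.32.0.0: no
  /0 0.0.0.0: MATCH
Selected: next-hop 165.254.109.223 via eth1 (matched /0)


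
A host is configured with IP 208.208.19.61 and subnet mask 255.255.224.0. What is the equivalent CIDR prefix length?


Binary: 11111111.11111111.11100000.00000000
Count leading 1s
Prefix: /19


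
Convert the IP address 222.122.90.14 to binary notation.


222 = 11011110
122 = 01111010
90 = 01011010
14 = 00001110
Binary: 11011110.01111010.01011010.00001110


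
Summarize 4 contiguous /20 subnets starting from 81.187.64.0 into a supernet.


Original prefix: /20
Number of subnets: 4 = 2^2
New prefix = 20 - 2 = 18
Supernet: 81.187.64.0/18


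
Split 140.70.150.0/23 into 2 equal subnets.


New prefix = 23 + 1 = 24
Each subnet has 256 addresses
  140.70.150.0/24
  140.70.151.0/24
Subnets: 140.70.150.0/24, 140.70.151.0/24


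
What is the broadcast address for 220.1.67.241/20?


Network: 220.1.64.0/20
Host bits = 12
Set all host bits to 1:
Broadcast: 220.1.79.255


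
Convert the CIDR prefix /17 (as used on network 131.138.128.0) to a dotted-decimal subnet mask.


/17 means 17 network bits, 15 host bits
Binary: 11111111111111111000000000000000
Mask: 255.255.128.0


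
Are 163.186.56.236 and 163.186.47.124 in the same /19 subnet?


Mask: 255.255.224.0
163.186.56.236 AND mask = 163.186.32.0
163.186.47.124 AND mask = 163.186.32.0
Yes, same subnet (163.186.32.0)


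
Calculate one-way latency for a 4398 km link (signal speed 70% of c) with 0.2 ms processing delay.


Speed = 0.7 * 3e5 km/s = 210000 km/s
Propagation delay = 4398 / 210000 = 0.0209 s = 20.9429 ms
Processing delay = 0.2 ms
Total one-way latency = 21.1429 ms


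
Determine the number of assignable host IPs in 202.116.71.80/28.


Host bits = 32 - 28 = 4
Total addresses = 2^4 = 16
Usable = total - 2 (network and broadcast)
Usable hosts: 14


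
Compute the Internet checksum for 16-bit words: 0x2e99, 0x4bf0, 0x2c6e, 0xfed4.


Sum all words (with carry folding):
+ 0x2e99 = 0x2e99
+ 0x4bf0 = 0x7a89
+ 0x2c6e = 0xa6f7
+ 0xfed4 = 0xa5cc
One's complement: ~0xa5cc
Checksum = 0x5a33


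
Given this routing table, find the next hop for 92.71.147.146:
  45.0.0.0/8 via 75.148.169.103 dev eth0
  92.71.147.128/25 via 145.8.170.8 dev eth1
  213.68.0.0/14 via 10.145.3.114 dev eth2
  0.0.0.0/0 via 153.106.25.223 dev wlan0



Longest prefix match for 92.71.147.146:
  /8 45.0.0.0: no
  /25 92.71.147.128: MATCH
  /14 213.68.0.0: no
  /0 0.0.0.0: MATCH
Selected: next-hop 145.8.170.8 via eth1 (matched /25)
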